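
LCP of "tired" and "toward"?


Word 1: "tired"
Word 2: "toward"
Comparing from start:
  Pos 0: 't' == 't'
  Pos 1: 'i' != 'o' (stop)
LCP = "t" (length 1)


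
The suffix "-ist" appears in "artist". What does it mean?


Suffix: -ist
Example: artist = art + -ist
Meaning = one who practices


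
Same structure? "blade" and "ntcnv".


Pattern of "blade": [0, 1, 2, 3, 4]
Pattern of "ntcnv": [0, 1, 2, 0, 3]
Patterns do not match
Same pattern = No


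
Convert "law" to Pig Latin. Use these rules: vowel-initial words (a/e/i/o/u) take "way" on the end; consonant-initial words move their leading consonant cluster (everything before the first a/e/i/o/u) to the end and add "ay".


Word: "law"
Starts with consonant(s) → move to end, add 'ay'
Consonant cluster: "l"
Pig Latin = "awlay"


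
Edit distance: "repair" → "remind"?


Word 1: "repair" (length 6)
Word 2: "remind" (length 6)
One optimal edit sequence (insert/delete/substitute each cost 1):
  1. keep 'r'
  2. keep 'e'
  3. substitute 'p' -> 'm'  (+1)
  4. substitute 'a' -> 'i'  (+1)
  5. substitute 'i' -> 'n'  (+1)
  6. substitute 'r' -> 'd'  (+1)
Total edit operations: 4
Edit distance = 4


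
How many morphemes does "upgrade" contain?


Word: "upgrade"
Morphemes: up- | grade
Each morpheme carries meaning
= 2 morphemes


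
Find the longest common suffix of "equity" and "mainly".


Word 1: "equity"
Word 2: "mainly"
Comparing from end:
  Pos -1: 'y' == 'y'
  Pos -2: 't' != 'l' (stop)
LCS = "y" (length 1)


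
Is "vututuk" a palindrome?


Word: "vututuk"
Reversed: "kututuv"
Forward == Backward? vututuk != kututuv
Palindrome = No


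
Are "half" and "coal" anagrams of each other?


Word 1: "half" → sorted: afhl
Word 2: "coal" → sorted: aclo
Same letters? afhl != aclo
Anagram = No


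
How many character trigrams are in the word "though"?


Word: "though" (length 6)
Number of 3-grams = length - 3 + 1 = 6 - 3 + 1
= 4


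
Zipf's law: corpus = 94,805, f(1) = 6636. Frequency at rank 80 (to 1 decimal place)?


Zipf's law: f(r) = f(1) / r
f(1) = 6636
f(80) = 6636 / 80
= 83.0 occurrences


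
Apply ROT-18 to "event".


Word: "event"
Shift: 18
Each letter → (letter + shift) mod 26:
  'e' (4) + 18 = 22 → 'w'
  'v' (21) + 18 = 13 → 'n'
  'e' (4) + 18 = 22 → 'w'
  'n' (13) + 18 = 5 → 'f'
  't' (19) + 18 = 11 → 'l'
Result = "wnwfl"


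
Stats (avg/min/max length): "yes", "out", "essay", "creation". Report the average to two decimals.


Lengths: "yes"=3, "out"=3, "essay"=5, "creation"=8
Sum = 19, Count = 4
Average = 19/4 = 4.75
= avg=4.75, min=3, max=8


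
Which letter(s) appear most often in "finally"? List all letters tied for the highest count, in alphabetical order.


Word: "finally"
Letter counts:
  'a': 1
  'f': 1
  'i': 1
  'l': 2
  'n': 1
  'y': 1
Maximum count = 2
Most frequent = 'l' (2 times each)


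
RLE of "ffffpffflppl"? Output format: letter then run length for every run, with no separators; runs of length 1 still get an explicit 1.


String: "ffffpffflppl"
Scanning for consecutive runs:
  'f' x 4
  'p' x 1
  'f' x 3
  'l' x 1
  'p' x 2
  'l' x 1
RLE = "f4p1f3l1p2l1"


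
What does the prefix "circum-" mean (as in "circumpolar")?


Prefix: circum-
As in: circumpolar -> circum- + polar
Meaning = around


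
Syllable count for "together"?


Word: "together"
Syllable breakdown: to | geth | er
Counting: 3 parts
= 3 syllables


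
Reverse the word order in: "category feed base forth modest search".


Original: "category feed base forth modest search"
Words (1..n): category | feed | base | forth | modest | search
Reversed (n..1): search | modest | forth | base | feed | category
Result = "search modest forth base feed category"


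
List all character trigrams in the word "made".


Word: "made" (length 4)
Number of trigrams = 4 - 3 + 1 = 2
  Position 0: "mad"
  Position 1: "ade"
Trigrams = "mad", "ade"


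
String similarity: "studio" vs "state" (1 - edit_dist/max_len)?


Word 1: "studio" (length 6)
Word 2: "state" (length 5)
One optimal edit sequence:
  1. keep 's'
  2. keep 't'
  3. delete 'u'  (+1)
  4. substitute 'd' -> 'a'  (+1)
  5. substitute 'i' -> 't'  (+1)
  6. substitute 'o' -> 'e'  (+1)
Edit distance = 4
Max length = max(6, 5) = 6
Similarity = 1 - 4/6
= 0.3333


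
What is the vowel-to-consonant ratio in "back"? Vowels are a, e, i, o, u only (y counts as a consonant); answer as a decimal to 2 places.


Word: "back"
Vowels (a,e,i,o,u): 1
Consonants: 3
Ratio = 1/3
= 0.33


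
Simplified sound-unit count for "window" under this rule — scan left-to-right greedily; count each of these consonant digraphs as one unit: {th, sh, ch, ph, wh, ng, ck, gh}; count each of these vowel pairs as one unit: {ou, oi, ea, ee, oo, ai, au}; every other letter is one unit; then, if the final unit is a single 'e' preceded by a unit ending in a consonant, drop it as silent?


Word: "window" (6 letters)
Left-to-right scan:
  1. 'w' (letter)
  2. 'i' (letter)
  3. 'n' (letter)
  4. 'd' (letter)
  5. 'o' (letter)
  6. 'w' (letter)
Units from scan: 6
Sound units = 6 units


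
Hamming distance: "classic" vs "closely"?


Comparing character by character (same length = 7):
  Pos 0: 'c' vs 'c' =
  Pos 1: 'l' vs 'l' =
  Pos 2: 'a' vs 'o' !=
  Pos 3: 's' vs 's' =
  Pos 4: 's' vs 'e' !=
  Pos 5: 'i' vs 'l' !=
  Pos 6: 'c' vs 'y' !=
Hamming distance = 4


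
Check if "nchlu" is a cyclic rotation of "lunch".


Word: "lunch", Candidate: "nchlu"
Method: check if candidate is substring of word+word
"lunchlunch" contains "nchlu"? Yes
Is rotation = Yes


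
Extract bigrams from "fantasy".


Word: "fantasy" (length 7)
Number of bigrams = 7 - 2 + 1 = 6
  Position 0: "fa"
  Position 1: "an"
  Position 2: "nt"
  Position 3: "ta"
  Position 4: "as"
  Position 5: "sy"
Bigrams = "fa", "an", "nt", "ta", "as", "sy"


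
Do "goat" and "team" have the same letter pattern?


Pattern of "goat": [0, 1, 2, 3]
Pattern of "team": [0, 1, 2, 3]
Patterns match
Same pattern = Yes


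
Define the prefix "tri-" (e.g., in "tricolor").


Prefix: tri-
As in: tricolor -> tri- + color
Meaning = three


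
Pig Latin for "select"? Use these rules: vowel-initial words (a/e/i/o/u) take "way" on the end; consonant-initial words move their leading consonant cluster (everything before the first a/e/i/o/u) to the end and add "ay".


Word: "select"
Starts with consonant(s) → move to end, add 'ay'
Consonant cluster: "s"
Pig Latin = "electsay"


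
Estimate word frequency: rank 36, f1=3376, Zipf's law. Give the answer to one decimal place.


Zipf's law: f(r) = f(1) / r
f(1) = 3376
f(36) = 3376 / 36
= 93.8 occurrences


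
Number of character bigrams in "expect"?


Word: "expect" (length 6)
Number of 2-grams = length - 2 + 1 = 6 - 2 + 1
= 5


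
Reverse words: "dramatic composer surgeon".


Original: "dramatic composer surgeon"
Words (1..n): dramatic | composer | surgeon
Reversed (n..1): surgeon | composer | dramatic
Result = "surgeon composer dramatic"


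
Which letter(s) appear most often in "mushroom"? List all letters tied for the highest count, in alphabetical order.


Word: "mushroom"
Letter counts:
  'h': 1
  'm': 2
  'o': 2
  'r': 1
  's': 1
  'u': 1
Maximum count = 2
Most frequent = 'm', 'o' (2 times each)


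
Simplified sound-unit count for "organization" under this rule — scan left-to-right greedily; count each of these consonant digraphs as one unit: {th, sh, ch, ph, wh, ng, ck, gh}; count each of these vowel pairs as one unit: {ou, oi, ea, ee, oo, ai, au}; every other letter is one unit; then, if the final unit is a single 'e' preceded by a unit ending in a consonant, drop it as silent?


Word: "organization" (12 letters)
Left-to-right scan:
  [1] 'o' (letter)
  [2] 'r' (letter)
  [3] 'g' (letter)
  [4] 'a' (letter)
  [5] 'n' (letter)
  [6] 'i' (letter)
  [7] 'z' (letter)
  [8] 'a' (letter)
  [9] 't' (letter)
  [10] 'i' (letter)
  [11] 'o' (letter)
  [12] 'n' (letter)
Units from scan: 12
Sound units = 12 units


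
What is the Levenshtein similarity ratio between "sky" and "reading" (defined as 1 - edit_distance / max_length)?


Word 1: "sky" (length 3)
Word 2: "reading" (length 7)
One optimal edit sequence:
  1. insert 'r'  (+1)
  2. insert 'e'  (+1)
  3. insert 'a'  (+1)
  4. insert 'd'  (+1)
  5. substitute 's' -> 'i'  (+1)
  6. substitute 'k' -> 'n'  (+1)
  7. substitute 'y' -> 'g'  (+1)
Edit distance = 7
Max length = max(3, 7) = 7
Similarity = 1 - 7/7
= 0.0000


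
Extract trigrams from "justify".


Word: "justify" (length 7)
Number of trigrams = 7 - 3 + 1 = 5
  Position 0: "jus"
  Position 1: "ust"
  Position 2: "sti"
  Position 3: "tif"
  Position 4: "ify"
Trigrams = "jus", "ust", "sti", "tif", "ify"


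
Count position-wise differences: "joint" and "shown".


Comparing character by character (same length = 5):
  Pos 0: 'j' vs 's' !=
  Pos 1: 'o' vs 'h' !=
  Pos 2: 'i' vs 'o' !=
  Pos 3: 'n' vs 'w' !=
  Pos 4: 't' vs 'n' !=
Hamming distance = 5


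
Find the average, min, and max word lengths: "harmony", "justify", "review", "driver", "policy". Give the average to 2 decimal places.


Lengths: "harmony"=7, "justify"=7, "review"=6, "driver"=6, "policy"=6
Sum = 32, Count = 5
Average = 32/5 = 6.40
= avg=6.40, min=6, max=7


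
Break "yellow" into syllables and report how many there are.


Word: "yellow"
Syllable breakdown: yel | low
Counting: 2 parts
= 2 syllables


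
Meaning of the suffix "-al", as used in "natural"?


Suffix: -al
Example: natural (nature + -al, with a spelling change)
Meaning = relating to


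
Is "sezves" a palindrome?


Word: "sezves"
Reversed: "sevzes"
Forward == Backward? sezves != sevzes
Palindrome = No


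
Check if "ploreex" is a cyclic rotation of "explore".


Word: "explore", Candidate: "ploreex"
Method: check if candidate is substring of word+word
"exploreexplore" contains "ploreex"? Yes
Is rotation = Yes


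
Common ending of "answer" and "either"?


Word 1: "answer"
Word 2: "either"
Comparing from end:
  Pos -1: 'r' == 'r'
  Pos -2: 'e' == 'e'
  Pos -3: 'w' != 'h' (stop)
LCS = "er" (length 2)


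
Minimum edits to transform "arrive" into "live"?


Word 1: "arrive" (length 6)
Word 2: "live" (length 4)
One optimal edit sequence (insert/delete/substitute each cost 1):
  1. delete 'a'  (+1)
  2. delete 'r'  (+1)
  3. substitute 'r' -> 'l'  (+1)
  4. keep 'i'
  5. keep 'v'
  6. keep 'e'
Total edit operations: 3
Edit distance = 3


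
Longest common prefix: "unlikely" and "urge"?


Word 1: "unlikely"
Word 2: "urge"
Comparing from start:
  Pos 0: 'u' == 'u'
  Pos 1: 'n' != 'r' (stop)
LCP = "u" (length 1)


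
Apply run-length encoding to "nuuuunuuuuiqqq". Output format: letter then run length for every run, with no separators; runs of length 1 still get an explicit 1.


String: "nuuuunuuuuiqqq"
Scanning for consecutive runs:
  'n' x 1
  'u' x 4
  'n' x 1
  'u' x 4
  'i' x 1
  'q' x 3
RLE = "n1u4n1u4i1q3"


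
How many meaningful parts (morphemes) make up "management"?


Word: "management"
Morphemes: manage + -ment
Each morpheme carries meaning
= 2 morphemes


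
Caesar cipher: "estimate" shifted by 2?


Word: "estimate"
Shift: 2
Each letter → (letter + shift) mod 26:
  'e' (4) + 2 = 6 → 'g'
  's' (18) + 2 = 20 → 'u'
  't' (19) + 2 = 21 → 'v'
  'i' (8) + 2 = 10 → 'k'
  'm' (12) + 2 = 14 → 'o'
  'a' (0) + 2 = 2 → 'c'
  't' (19) + 2 = 21 → 'v'
  'e' (4) + 2 = 6 → 'g'
Result = "guvkocvg"


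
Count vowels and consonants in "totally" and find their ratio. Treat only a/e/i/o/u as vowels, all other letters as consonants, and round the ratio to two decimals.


Word: "totally"
Vowels (a,e,i,o,u): 2
Consonants: 5
Ratio = 2/5
= 0.40


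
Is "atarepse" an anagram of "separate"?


Word 1: "separate" → sorted: aaeeprst
Word 2: "atarepse" → sorted: aaeeprst
Same letters? aaeeprst == aaeeprst
Anagram = Yes


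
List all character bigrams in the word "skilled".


Word: "skilled" (length 7)
Number of bigrams = 7 - 2 + 1 = 6
  Position 0: "sk"
  Position 1: "ki"
  Position 2: "il"
  Position 3: "ll"
  Position 4: "le"
  Position 5: "ed"
Bigrams = "sk", "ki", "il", "ll", "le", "ed"


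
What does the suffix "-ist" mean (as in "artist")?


Suffix: -ist
As in: artist -> art + -ist
Meaning = one who practices


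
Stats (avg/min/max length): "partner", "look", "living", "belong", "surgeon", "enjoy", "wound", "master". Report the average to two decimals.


Lengths: "partner"=7, "look"=4, "living"=6, "belong"=6, "surgeon"=7, "enjoy"=5, "wound"=5, "master"=6
Sum = 46, Count = 8
Average = 46/8 = 5.75
= avg=5.75, min=4, max=7


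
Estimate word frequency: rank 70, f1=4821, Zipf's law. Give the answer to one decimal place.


Zipf's law: f(r) = f(1) / r
f(1) = 4821
f(70) = 4821 / 70
= 68.9 occurrences


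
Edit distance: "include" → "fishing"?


Word 1: "include" (length 7)
Word 2: "fishing" (length 7)
One optimal edit sequence (insert/delete/substitute each cost 1):
  1. substitute 'i' -> 'f'  (+1)
  2. substitute 'n' -> 'i'  (+1)
  3. substitute 'c' -> 's'  (+1)
  4. substitute 'l' -> 'h'  (+1)
  5. substitute 'u' -> 'i'  (+1)
  6. substitute 'd' -> 'n'  (+1)
  7. substitute 'e' -> 'g'  (+1)
Total edit operations: 7
Edit distance = 7


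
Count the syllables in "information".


Word: "information"
Syllable breakdown: in · for · ma · tion
Counting: 4 parts
= 4 syllables


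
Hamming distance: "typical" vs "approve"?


Comparing character by character (same length = 7):
  Pos 0: 't' vs 'a' !=
  Pos 1: 'y' vs 'p' !=
  Pos 2: 'p' vs 'p' =
  Pos 3: 'i' vs 'r' !=
  Pos 4: 'c' vs 'o' !=
  Pos 5: 'a' vs 'v' !=
  Pos 6: 'l' vs 'e' !=
Hamming distance = 6


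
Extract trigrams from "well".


Word: "well" (length 4)
Number of trigrams = 4 - 3 + 1 = 2
  Position 0: "wel"
  Position 1: "ell"
Trigrams = "wel", "ell"


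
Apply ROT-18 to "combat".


Word: "combat"
Shift: 18
Each letter → (letter + shift) mod 26:
  'c' (2) + 18 = 20 → 'u'
  'o' (14) + 18 = 6 → 'g'
  'm' (12) + 18 = 4 → 'e'
  'b' (1) + 18 = 19 → 't'
  'a' (0) + 18 = 18 → 's'
  't' (19) + 18 = 11 → 'l'
Result = "ugetsl"


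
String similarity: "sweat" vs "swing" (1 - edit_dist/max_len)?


Word 1: "sweat" (length 5)
Word 2: "swing" (length 5)
One optimal edit sequence:
  1. keep 's'
  2. keep 'w'
  3. substitute 'e' -> 'i'  (+1)
  4. substitute 'a' -> 'n'  (+1)
  5. substitute 't' -> 'g'  (+1)
Edit distance = 3
Max length = max(5, 5) = 5
Similarity = 1 - 3/5
= 0.4000


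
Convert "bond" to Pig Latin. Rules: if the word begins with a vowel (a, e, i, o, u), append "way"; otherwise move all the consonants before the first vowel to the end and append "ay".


Word: "bond"
Starts with consonant(s) → move to end, add 'ay'
Consonant cluster: "b"
Pig Latin = "ondbay"


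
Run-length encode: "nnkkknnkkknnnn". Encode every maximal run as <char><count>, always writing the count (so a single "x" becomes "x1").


String: "nnkkknnkkknnnn"
Scanning for consecutive runs:
  'n' x 2
  'k' x 3
  'n' x 2
  'k' x 3
  'n' x 4
RLE = "n2k3n2k3n4"


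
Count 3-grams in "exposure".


Word: "exposure" (length 8)
Number of 3-grams = length - 3 + 1 = 8 - 3 + 1
= 6


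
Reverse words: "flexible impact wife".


Original: "flexible impact wife"
Words (1..n): flexible | impact | wife
Reversed (n..1): wife | impact | flexible
Result = "wife impact flexible"


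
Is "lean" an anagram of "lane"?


Word 1: "lane" → sorted: aeln
Word 2: "lean" → sorted: aeln
Same letters? aeln == aeln
Anagram = Yes


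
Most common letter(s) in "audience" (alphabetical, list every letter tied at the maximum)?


Word: "audience"
Letter counts:
  'a': 1
  'c': 1
  'd': 1
  'e': 2
  'i': 1
  'n': 1
  'u': 1
Maximum count = 2
Most frequent = 'e' (2 times each)


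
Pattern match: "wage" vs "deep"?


Pattern of "wage": [0, 1, 2, 3]
Pattern of "deep": [0, 1, 1, 2]
Patterns do not match
Same pattern = No


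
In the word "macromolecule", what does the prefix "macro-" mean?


Prefix: macro-
As in: macromolecule -> macro- + molecule
Meaning = large


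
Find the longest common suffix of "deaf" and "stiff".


Word 1: "deaf"
Word 2: "stiff"
Comparing from end:
  Pos -1: 'f' == 'f'
  Pos -2: 'a' != 'f' (stop)
LCS = "f" (length 1)


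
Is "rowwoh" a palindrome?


Word: "rowwoh"
Reversed: "howwor"
Forward == Backward? rowwoh != howwor
Palindrome = No


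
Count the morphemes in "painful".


Word: "painful"
Morphemes: pain + -ful
Each morpheme carries meaning
= 2 morphemes


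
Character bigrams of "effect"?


Word: "effect" (length 6)
Number of bigrams = 6 - 2 + 1 = 5
  Position 0: "ef"
  Position 1: "ff"
  Position 2: "fe"
  Position 3: "ec"
  Position 4: "ct"
Bigrams = "ef", "ff", "fe", "ec", "ct"


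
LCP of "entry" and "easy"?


Word 1: "entry"
Word 2: "easy"
Comparing from start:
  Pos 0: 'e' == 'e'
  Pos 1: 'n' != 'a' (stop)
LCP = "e" (length 1)


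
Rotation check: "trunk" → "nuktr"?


Word: "trunk", Candidate: "nuktr"
Method: check if candidate is substring of word+word
"trunktrunk" contains "nuktr"? No
Is rotation = No


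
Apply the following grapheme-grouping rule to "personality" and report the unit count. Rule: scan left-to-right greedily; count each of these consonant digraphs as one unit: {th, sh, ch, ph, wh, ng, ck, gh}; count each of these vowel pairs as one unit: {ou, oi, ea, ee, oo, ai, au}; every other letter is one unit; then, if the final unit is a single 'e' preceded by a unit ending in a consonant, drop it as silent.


Word: "personality" (11 letters)
Left-to-right scan:
  [1] 'p' (letter)
  [2] 'e' (letter)
  [3] 'r' (letter)
  [4] 's' (letter)
  [5] 'o' (letter)
  [6] 'n' (letter)
  [7] 'a' (letter)
  [8] 'l' (letter)
  [9] 'i' (letter)
  [10] 't' (letter)
  [11] 'y' (letter)
Units from scan: 11
Sound units = 11 units


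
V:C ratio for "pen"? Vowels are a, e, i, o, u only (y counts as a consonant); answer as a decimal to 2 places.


Word: "pen"
Vowels (a,e,i,o,u): 1
Consonants: 2
Ratio = 1/2
= 0.50


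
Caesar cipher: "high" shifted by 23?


Word: "high"
Shift: 23
Each letter → (letter + shift) mod 26:
  'h' (7) + 23 = 4 → 'e'
  'i' (8) + 23 = 5 → 'f'
  'g' (6) + 23 = 3 → 'd'
  'h' (7) + 23 = 4 → 'e'
Result = "efde"


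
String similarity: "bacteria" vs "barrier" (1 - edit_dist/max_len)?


Word 1: "bacteria" (length 8)
Word 2: "barrier" (length 7)
One optimal edit sequence:
  1. keep 'b'
  2. keep 'a'
  3. delete 'c'  (+1)
  4. delete 't'  (+1)
  5. substitute 'e' -> 'r'  (+1)
  6. keep 'r'
  7. keep 'i'
  8. insert 'e'  (+1)
  9. substitute 'a' -> 'r'  (+1)
Edit distance = 5
Max length = max(8, 7) = 8
Similarity = 1 - 5/8
= 0.3750


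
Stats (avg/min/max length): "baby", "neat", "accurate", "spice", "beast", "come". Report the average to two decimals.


Lengths: "baby"=4, "neat"=4, "accurate"=8, "spice"=5, "beast"=5, "come"=4
Sum = 30, Count = 6
Average = 30/6 = 5.00
= avg=5.00, min=4, max=8


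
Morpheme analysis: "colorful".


Word: "colorful"
Morphemes: color | -ful
Each morpheme carries meaning
= 2 morphemes


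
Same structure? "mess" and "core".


Pattern of "mess": [0, 1, 2, 2]
Pattern of "core": [0, 1, 2, 3]
Patterns do not match
Same pattern = No


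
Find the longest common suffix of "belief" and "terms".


Word 1: "belief"
Word 2: "terms"
Comparing from end:
  Pos -1: 'f' != 's' (stop)
LCS = "" (length 0)


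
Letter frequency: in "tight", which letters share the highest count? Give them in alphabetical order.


Word: "tight"
Letter counts:
  'g': 1
  'h': 1
  'i': 1
  't': 2
Maximum count = 2
Most frequent = 't' (2 times each)


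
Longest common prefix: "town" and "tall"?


Word 1: "town"
Word 2: "tall"
Comparing from start:
  Pos 0: 't' == 't'
  Pos 1: 'o' != 'a' (stop)
LCP = "t" (length 1)


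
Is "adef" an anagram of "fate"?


Word 1: "fate" → sorted: aeft
Word 2: "adef" → sorted: adef
Same letters? aeft != adef
Anagram = No


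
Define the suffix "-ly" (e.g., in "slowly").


Suffix: -ly
Example: slowly (slow + -ly)
Meaning = in a manner


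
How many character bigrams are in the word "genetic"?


Word: "genetic" (length 7)
Number of 2-grams = length - 2 + 1 = 7 - 2 + 1
= 6


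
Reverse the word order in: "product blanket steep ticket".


Original: "product blanket steep ticket"
Words (1..n): product | blanket | steep | ticket
Reversed (n..1): ticket | steep | blanket | product
Result = "ticket steep blanket product"


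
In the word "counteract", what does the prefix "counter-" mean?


Prefix: counter-
Example: counteract = counter- + act
Meaning = against / opposite


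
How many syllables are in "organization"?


Word: "organization"
Syllable breakdown: or-gan-i-za-tion
Counting: 5 parts
= 5 syllables


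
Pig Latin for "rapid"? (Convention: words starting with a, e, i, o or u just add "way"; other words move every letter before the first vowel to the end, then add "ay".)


Word: "rapid"
Starts with consonant(s) → move to end, add 'ay'
Consonant cluster: "r"
Pig Latin = "apidray"


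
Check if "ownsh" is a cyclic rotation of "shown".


Word: "shown", Candidate: "ownsh"
Method: check if candidate is substring of word+word
"shownshown" contains "ownsh"? Yes
Is rotation = Yes


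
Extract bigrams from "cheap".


Word: "cheap" (length 5)
Number of bigrams = 5 - 2 + 1 = 4
  Position 0: "ch"
  Position 1: "he"
  Position 2: "ea"
  Position 3: "ap"
Bigrams = "ch", "he", "ea", "ap"


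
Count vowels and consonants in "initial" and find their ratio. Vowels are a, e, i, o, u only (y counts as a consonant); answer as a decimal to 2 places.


Word: "initial"
Vowels (a,e,i,o,u): 4
Consonants: 3
Ratio = 4/3
= 1.33


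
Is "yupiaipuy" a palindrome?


Word: "yupiaipuy"
Reversed: "yupiaipuy"
Forward == Backward? yupiaipuy == yupiaipuy
Palindrome = Yes


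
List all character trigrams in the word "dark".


Word: "dark" (length 4)
Number of trigrams = 4 - 3 + 1 = 2
  Position 0: "dar"
  Position 1: "ark"
Trigrams = "dar", "ark"


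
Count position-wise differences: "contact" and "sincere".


Comparing character by character (same length = 7):
  Pos 0: 'c' vs 's' !=
  Pos 1: 'o' vs 'i' !=
  Pos 2: 'n' vs 'n' =
  Pos 3: 't' vs 'c' !=
  Pos 4: 'a' vs 'e' !=
  Pos 5: 'c' vs 'r' !=
  Pos 6: 't' vs 'e' !=
Hamming distance = 6


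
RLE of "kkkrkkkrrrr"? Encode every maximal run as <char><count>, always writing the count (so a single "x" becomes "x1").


String: "kkkrkkkrrrr"
Scanning for consecutive runs:
  'k' x 3
  'r' x 1
  'k' x 3
  'r' x 4
RLE = "k3r1k3r4"


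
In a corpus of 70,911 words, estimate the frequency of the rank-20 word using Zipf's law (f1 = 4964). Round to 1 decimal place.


Zipf's law: f(r) = f(1) / r
f(1) = 4964
f(20) = 4964 / 20
= 248.2 occurrences


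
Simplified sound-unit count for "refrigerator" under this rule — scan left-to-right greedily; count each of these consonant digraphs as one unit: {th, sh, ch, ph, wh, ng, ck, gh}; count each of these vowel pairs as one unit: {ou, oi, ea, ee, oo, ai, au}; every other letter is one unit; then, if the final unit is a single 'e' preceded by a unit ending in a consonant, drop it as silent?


Word: "refrigerator" (12 letters)
Left-to-right scan:
  [1] 'r' (letter)
  [2] 'e' (letter)
  [3] 'f' (letter)
  [4] 'r' (letter)
  [5] 'i' (letter)
  [6] 'g' (letter)
  [7] 'e' (letter)
  [8] 'r' (letter)
  [9] 'a' (letter)
  [10] 't' (letter)
  [11] 'o' (letter)
  [12] 'r' (letter)
Units from scan: 12
Sound units = 12 units


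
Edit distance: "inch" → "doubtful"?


Word 1: "inch" (length 4)
Word 2: "doubtful" (length 8)
One optimal edit sequence (insert/delete/substitute each cost 1):
  1. insert 'd'  (+1)
  2. insert 'o'  (+1)
  3. insert 'u'  (+1)
  4. insert 'b'  (+1)
  5. substitute 'i' -> 't'  (+1)
  6. substitute 'n' -> 'f'  (+1)
  7. substitute 'c' -> 'u'  (+1)
  8. substitute 'h' -> 'l'  (+1)
Total edit operations: 8
Edit distance = 8


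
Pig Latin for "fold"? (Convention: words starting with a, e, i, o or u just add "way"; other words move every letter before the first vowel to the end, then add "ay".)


Word: "fold"
Starts with consonant(s) → move to end, add 'ay'
Consonant cluster: "f"
Pig Latin = "oldfay"


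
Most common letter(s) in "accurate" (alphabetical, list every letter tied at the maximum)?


Word: "accurate"
Letter counts:
  'a': 2
  'c': 2
  'e': 1
  'r': 1
  't': 1
  'u': 1
Maximum count = 2
Most frequent = 'a', 'c' (2 times each)


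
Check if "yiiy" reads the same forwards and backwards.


Word: "yiiy"
Reversed: "yiiy"
Forward == Backward? yiiy == yiiy
Palindrome = Yes


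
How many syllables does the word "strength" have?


Word: "strength"
Syllable breakdown: strength
Counting: 1 part
= 1 syllable


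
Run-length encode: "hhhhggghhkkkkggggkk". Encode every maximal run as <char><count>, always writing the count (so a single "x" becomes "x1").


String: "hhhhggghhkkkkggggkk"
Scanning for consecutive runs:
  'h' x 4
  'g' x 3
  'h' x 2
  'k' x 4
  'g' x 4
  'k' x 2
RLE = "h4g3h2k4g4k2"


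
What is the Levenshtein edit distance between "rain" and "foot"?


Word 1: "rain" (length 4)
Word 2: "foot" (length 4)
One optimal edit sequence (insert/delete/substitute each cost 1):
  1. substitute 'r' -> 'f'  (+1)
  2. substitute 'a' -> 'o'  (+1)
  3. substitute 'i' -> 'o'  (+1)
  4. substitute 'n' -> 't'  (+1)
Total edit operations: 4
Edit distance = 4


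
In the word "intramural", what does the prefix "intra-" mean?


Prefix: intra-
As in: intramural -> intra- + mural
Meaning = within


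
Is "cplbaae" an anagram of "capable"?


Word 1: "capable" → sorted: aabcelp
Word 2: "cplbaae" → sorted: aabcelp
Same letters? aabcelp == aabcelp
Anagram = Yes


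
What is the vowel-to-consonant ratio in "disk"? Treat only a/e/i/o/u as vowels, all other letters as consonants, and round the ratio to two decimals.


Word: "disk"
Vowels (a,e,i,o,u): 1
Consonants: 3
Ratio = 1/3
= 0.33


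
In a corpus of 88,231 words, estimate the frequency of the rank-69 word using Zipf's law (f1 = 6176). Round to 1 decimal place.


Zipf's law: f(r) = f(1) / r
f(1) = 6176
f(69) = 6176 / 69
= 89.5 occurrences


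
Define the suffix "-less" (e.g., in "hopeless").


Suffix: -less
Example: hopeless (hope + -less)
Meaning = without


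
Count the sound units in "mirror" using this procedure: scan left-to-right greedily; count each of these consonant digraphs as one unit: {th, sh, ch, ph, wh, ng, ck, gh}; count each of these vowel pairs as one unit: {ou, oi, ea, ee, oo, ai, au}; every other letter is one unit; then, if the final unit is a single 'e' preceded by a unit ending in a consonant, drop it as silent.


Word: "mirror" (6 letters)
Left-to-right scan:
  1. 'm' (letter)
  2. 'i' (letter)
  3. 'r' (letter)
  4. 'r' (letter)
  5. 'o' (letter)
  6. 'r' (letter)
Units from scan: 6
Sound units = 6 units


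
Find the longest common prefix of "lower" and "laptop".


Word 1: "lower"
Word 2: "laptop"
Comparing from start:
  Pos 0: 'l' == 'l'
  Pos 1: 'o' != 'a' (stop)
LCP = "l" (length 1)


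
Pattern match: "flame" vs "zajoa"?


Pattern of "flame": [0, 1, 2, 3, 4]
Pattern of "zajoa": [0, 1, 2, 3, 1]
Patterns do not match
Same pattern = No


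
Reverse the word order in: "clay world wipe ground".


Original: "clay world wipe ground"
Words (1..n): clay | world | wipe | ground
Reversed (n..1): ground | wipe | world | clay
Result = "ground wipe world clay"


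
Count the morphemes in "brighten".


Word: "brighten"
Morphemes: bright / -en
Each morpheme carries meaning
= 2 morphemes


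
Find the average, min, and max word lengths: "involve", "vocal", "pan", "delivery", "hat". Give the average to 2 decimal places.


Lengths: "involve"=7, "vocal"=5, "pan"=3, "delivery"=8, "hat"=3
Sum = 26, Count = 5
Average = 26/5 = 5.20
= avg=5.20, min=3, max=8


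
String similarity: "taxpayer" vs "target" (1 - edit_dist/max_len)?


Word 1: "taxpayer" (length 8)
Word 2: "target" (length 6)
One optimal edit sequence:
  1. keep 't'
  2. keep 'a'
  3. delete 'x'  (+1)
  4. delete 'p'  (+1)
  5. substitute 'a' -> 'r'  (+1)
  6. substitute 'y' -> 'g'  (+1)
  7. keep 'e'
  8. substitute 'r' -> 't'  (+1)
Edit distance = 5
Max length = max(8, 6) = 8
Similarity = 1 - 5/8
= 0.3750


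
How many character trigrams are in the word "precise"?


Word: "precise" (length 7)
Number of 3-grams = length - 3 + 1 = 7 - 3 + 1
= 5


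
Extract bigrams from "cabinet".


Word: "cabinet" (length 7)
Number of bigrams = 7 - 2 + 1 = 6
  Position 0: "ca"
  Position 1: "ab"
  Position 2: "bi"
  Position 3: "in"
  Position 4: "ne"
  Position 5: "et"
Bigrams = "ca", "ab", "bi", "in", "ne", "et"


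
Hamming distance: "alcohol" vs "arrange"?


Comparing character by character (same length = 7):
  Pos 0: 'a' vs 'a' =
  Pos 1: 'l' vs 'r' !=
  Pos 2: 'c' vs 'r' !=
  Pos 3: 'o' vs 'a' !=
  Pos 4: 'h' vs 'n' !=
  Pos 5: 'o' vs 'g' !=
  Pos 6: 'l' vs 'e' !=
Hamming distance = 6


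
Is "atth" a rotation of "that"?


Word: "that", Candidate: "atth"
Method: check if candidate is substring of word+word
"thatthat" contains "atth"? Yes
Is rotation = Yes


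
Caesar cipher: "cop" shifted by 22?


Word: "cop"
Shift: 22
Each letter → (letter + shift) mod 26:
  'c' (2) + 22 = 24 → 'y'
  'o' (14) + 22 = 10 → 'k'
  'p' (15) + 22 = 11 → 'l'
Result = "ykl"


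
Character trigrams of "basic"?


Word: "basic" (length 5)
Number of trigrams = 5 - 3 + 1 = 3
  Position 0: "bas"
  Position 1: "asi"
  Position 2: "sic"
Trigrams = "bas", "asi", "sic"


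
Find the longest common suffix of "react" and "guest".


Word 1: "react"
Word 2: "guest"
Comparing from end:
  Pos -1: 't' == 't'
  Pos -2: 'c' != 's' (stop)
LCS = "t" (length 1)


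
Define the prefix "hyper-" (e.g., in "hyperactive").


Prefix: hyper-
As in: hyperactive -> hyper- + active
Meaning = over / excessive


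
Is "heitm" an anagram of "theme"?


Word 1: "theme" → sorted: eehmt
Word 2: "heitm" → sorted: ehimt
Same letters? eehmt != ehimt
Anagram = No


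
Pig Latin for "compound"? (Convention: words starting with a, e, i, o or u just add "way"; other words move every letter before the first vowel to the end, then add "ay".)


Word: "compound"
Starts with consonant(s) → move to end, add 'ay'
Consonant cluster: "c"
Pig Latin = "ompoundcay"


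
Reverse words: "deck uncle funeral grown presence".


Original: "deck uncle funeral grown presence"
Words (1..n): deck | uncle | funeral | grown | presence
Reversed (n..1): presence | grown | funeral | uncle | deck
Result = "presence grown funeral uncle deck"


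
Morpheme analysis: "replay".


Word: "replay"
Morphemes: re- + play
Each morpheme carries meaning
= 2 morphemes


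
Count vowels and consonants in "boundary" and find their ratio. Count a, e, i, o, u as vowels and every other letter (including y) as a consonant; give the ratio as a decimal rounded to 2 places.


Word: "boundary"
Vowels (a,e,i,o,u): 3
Consonants: 5
Ratio = 3/5
= 0.60


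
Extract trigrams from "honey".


Word: "honey" (length 5)
Number of trigrams = 5 - 3 + 1 = 3
  Position 0: "hon"
  Position 1: "one"
  Position 2: "ney"
Trigrams = "hon", "one", "ney"


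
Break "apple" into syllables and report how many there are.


Word: "apple"
Syllable breakdown: ap / ple
Counting: 2 parts
= 2 syllables


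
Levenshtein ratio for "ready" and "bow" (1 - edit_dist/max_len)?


Word 1: "ready" (length 5)
Word 2: "bow" (length 3)
One optimal edit sequence:
  1. delete 'r'  (+1)
  2. delete 'e'  (+1)
  3. substitute 'a' -> 'b'  (+1)
  4. substitute 'd' -> 'o'  (+1)
  5. substitute 'y' -> 'w'  (+1)
Edit distance = 5
Max length = max(5, 3) = 5
Similarity = 1 - 5/5
= 0.0000


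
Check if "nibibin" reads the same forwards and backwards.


Word: "nibibin"
Reversed: "nibibin"
Forward == Backward? nibibin == nibibin
Palindrome = Yes


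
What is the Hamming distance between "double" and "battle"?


Comparing character by character (same length = 6):
  Pos 0: 'd' vs 'b' !=
  Pos 1: 'o' vs 'a' !=
  Pos 2: 'u' vs 't' !=
  Pos 3: 'b' vs 't' !=
  Pos 4: 'l' vs 'l' =
  Pos 5: 'e' vs 'e' =
Hamming distance = 4


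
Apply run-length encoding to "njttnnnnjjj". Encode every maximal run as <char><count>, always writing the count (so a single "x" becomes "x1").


String: "njttnnnnjjj"
Scanning for consecutive runs:
  'n' x 1
  'j' x 1
  't' x 2
  'n' x 4
  'j' x 3
RLE = "n1j1t2n4j3"


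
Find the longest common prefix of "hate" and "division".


Word 1: "hate"
Word 2: "division"
Comparing from start:
  Pos 0: 'h' != 'd' (stop)
LCP = "" (length 0)


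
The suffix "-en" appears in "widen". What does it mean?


Suffix: -en
Example: widen (wide + -en, with a spelling change)
Meaning = to make / become


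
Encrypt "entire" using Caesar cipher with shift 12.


Word: "entire"
Shift: 12
Each letter → (letter + shift) mod 26:
  'e' (4) + 12 = 16 → 'q'
  'n' (13) + 12 = 25 → 'z'
  't' (19) + 12 = 5 → 'f'
  'i' (8) + 12 = 20 → 'u'
  'r' (17) + 12 = 3 → 'd'
  'e' (4) + 12 = 16 → 'q'
Result = "qzfudq"


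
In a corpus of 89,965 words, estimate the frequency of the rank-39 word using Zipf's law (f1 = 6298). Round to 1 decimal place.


Zipf's law: f(r) = f(1) / r
f(1) = 6298
f(39) = 6298 / 39
= 161.5 occurrences


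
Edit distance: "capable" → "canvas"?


Word 1: "capable" (length 7)
Word 2: "canvas" (length 6)
One optimal edit sequence (insert/delete/substitute each cost 1):
  1. keep 'c'
  2. keep 'a'
  3. delete 'p'  (+1)
  4. substitute 'a' -> 'n'  (+1)
  5. substitute 'b' -> 'v'  (+1)
  6. substitute 'l' -> 'a'  (+1)
  7. substitute 'e' -> 's'  (+1)
Total edit operations: 5
Edit distance = 5


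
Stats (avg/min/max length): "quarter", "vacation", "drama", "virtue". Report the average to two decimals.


Lengths: "quarter"=7, "vacation"=8, "drama"=5, "virtue"=6
Sum = 26, Count = 4
Average = 26/4 = 6.50
= avg=6.50, min=5, max=8


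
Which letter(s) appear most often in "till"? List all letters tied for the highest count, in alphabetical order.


Word: "till"
Letter counts:
  'i': 1
  'l': 2
  't': 1
Maximum count = 2
Most frequent = 'l' (2 times each)


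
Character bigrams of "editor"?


Word: "editor" (length 6)
Number of bigrams = 6 - 2 + 1 = 5
  Position 0: "ed"
  Position 1: "di"
  Position 2: "it"
  Position 3: "to"
  Position 4: "or"
Bigrams = "ed", "di", "it", "to", "or"


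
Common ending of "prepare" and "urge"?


Word 1: "prepare"
Word 2: "urge"
Comparing from end:
  Pos -1: 'e' == 'e'
  Pos -2: 'r' != 'g' (stop)
LCS = "e" (length 1)


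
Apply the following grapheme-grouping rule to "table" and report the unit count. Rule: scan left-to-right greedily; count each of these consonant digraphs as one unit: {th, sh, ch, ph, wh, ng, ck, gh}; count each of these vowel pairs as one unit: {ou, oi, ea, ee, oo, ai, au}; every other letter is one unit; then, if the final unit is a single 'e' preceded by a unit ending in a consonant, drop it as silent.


Word: "table" (5 letters)
Left-to-right scan:
  1. 't' (letter)
  2. 'a' (letter)
  3. 'b' (letter)
  4. 'l' (letter)
  5. 'e' (letter)
Units from scan: 5
Final unit is 'e' after a consonant -> drop as silent (-1)
Sound units = 4 units


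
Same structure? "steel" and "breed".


Pattern of "steel": [0, 1, 2, 2, 3]
Pattern of "breed": [0, 1, 2, 2, 3]
Patterns match
Same pattern = Yes


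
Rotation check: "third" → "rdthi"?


Word: "third", Candidate: "rdthi"
Method: check if candidate is substring of word+word
"thirdthird" contains "rdthi"? Yes
Is rotation = Yes


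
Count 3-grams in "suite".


Word: "suite" (length 5)
Number of 3-grams = length - 3 + 1 = 5 - 3 + 1
= 3


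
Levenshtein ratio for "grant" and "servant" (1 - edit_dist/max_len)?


Word 1: "grant" (length 5)
Word 2: "servant" (length 7)
One optimal edit sequence:
  1. insert 's'  (+1)
  2. substitute 'g' -> 'e'  (+1)
  3. keep 'r'
  4. insert 'v'  (+1)
  5. keep 'a'
  6. keep 'n'
  7. keep 't'
Edit distance = 3
Max length = max(5, 7) = 7
Similarity = 1 - 3/7
= 0.5714


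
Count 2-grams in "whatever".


Word: "whatever" (length 8)
Number of 2-grams = length - 2 + 1 = 8 - 2 + 1
= 7


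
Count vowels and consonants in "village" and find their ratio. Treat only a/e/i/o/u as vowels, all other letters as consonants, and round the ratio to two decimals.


Word: "village"
Vowels (a,e,i,o,u): 3
Consonants: 4
Ratio = 3/4
= 0.75


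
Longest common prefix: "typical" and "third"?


Word 1: "typical"
Word 2: "third"
Comparing from start:
  Pos 0: 't' == 't'
  Pos 1: 'y' != 'h' (stop)
LCP = "t" (length 1)


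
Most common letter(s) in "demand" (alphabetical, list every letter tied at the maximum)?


Word: "demand"
Letter counts:
  'a': 1
  'd': 2
  'e': 1
  'm': 1
  'n': 1
Maximum count = 2
Most frequent = 'd' (2 times each)


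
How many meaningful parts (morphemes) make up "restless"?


Word: "restless"
Morphemes: rest / -less
Each morpheme carries meaning
= 2 morphemes


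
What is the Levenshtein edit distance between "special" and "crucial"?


Word 1: "special" (length 7)
Word 2: "crucial" (length 7)
One optimal edit sequence (insert/delete/substitute each cost 1):
  1. substitute 's' -> 'c'  (+1)
  2. substitute 'p' -> 'r'  (+1)
  3. substitute 'e' -> 'u'  (+1)
  4. keep 'c'
  5. keep 'i'
  6. keep 'a'
  7. keep 'l'
Total edit operations: 3
Edit distance = 3


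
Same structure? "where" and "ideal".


Pattern of "where": [0, 1, 2, 3, 2]
Pattern of "ideal": [0, 1, 2, 3, 4]
Patterns do not match
Same pattern = No


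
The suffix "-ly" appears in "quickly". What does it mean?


Suffix: -ly
Example: quickly = quick + -ly
Meaning = in a manner


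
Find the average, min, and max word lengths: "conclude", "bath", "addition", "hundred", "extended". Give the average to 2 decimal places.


Lengths: "conclude"=8, "bath"=4, "addition"=8, "hundred"=7, "extended"=8
Sum = 35, Count = 5
Average = 35/5 = 7.00
= avg=7.00, min=4, max=8


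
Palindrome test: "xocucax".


Word: "xocucax"
Reversed: "xacucox"
Forward == Backward? xocucax != xacucox
Palindrome = No


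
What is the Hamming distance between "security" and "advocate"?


Comparing character by character (same length = 8):
  Pos 0: 's' vs 'a' !=
  Pos 1: 'e' vs 'd' !=
  Pos 2: 'c' vs 'v' !=
  Pos 3: 'u' vs 'o' !=
  Pos 4: 'r' vs 'c' !=
  Pos 5: 'i' vs 'a' !=
  Pos 6: 't' vs 't' =
  Pos 7: 'y' vs 'e' !=
Hamming distance = 7


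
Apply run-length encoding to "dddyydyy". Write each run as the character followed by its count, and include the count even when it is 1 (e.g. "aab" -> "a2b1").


String: "dddyydyy"
Scanning for consecutive runs:
  'd' x 3
  'y' x 2
  'd' x 1
  'y' x 2
RLE = "d3y2d1y2"


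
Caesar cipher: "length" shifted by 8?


Word: "length"
Shift: 8
Each letter → (letter + shift) mod 26:
  'l' (11) + 8 = 19 → 't'
  'e' (4) + 8 = 12 → 'm'
  'n' (13) + 8 = 21 → 'v'
  'g' (6) + 8 = 14 → 'o'
  't' (19) + 8 = 1 → 'b'
  'h' (7) + 8 = 15 → 'p'
Result = "tmvobp"


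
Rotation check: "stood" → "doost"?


Word: "stood", Candidate: "doost"
Method: check if candidate is substring of word+word
"stoodstood" contains "doost"? No
Is rotation = No


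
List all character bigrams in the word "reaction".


Word: "reaction" (length 8)
Number of bigrams = 8 - 2 + 1 = 7
  Position 0: "re"
  Position 1: "ea"
  Position 2: "ac"
  Position 3: "ct"
  Position 4: "ti"
  Position 5: "io"
  Position 6: "on"
Bigrams = "re", "ea", "ac", "ct", "ti", "io", "on"
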